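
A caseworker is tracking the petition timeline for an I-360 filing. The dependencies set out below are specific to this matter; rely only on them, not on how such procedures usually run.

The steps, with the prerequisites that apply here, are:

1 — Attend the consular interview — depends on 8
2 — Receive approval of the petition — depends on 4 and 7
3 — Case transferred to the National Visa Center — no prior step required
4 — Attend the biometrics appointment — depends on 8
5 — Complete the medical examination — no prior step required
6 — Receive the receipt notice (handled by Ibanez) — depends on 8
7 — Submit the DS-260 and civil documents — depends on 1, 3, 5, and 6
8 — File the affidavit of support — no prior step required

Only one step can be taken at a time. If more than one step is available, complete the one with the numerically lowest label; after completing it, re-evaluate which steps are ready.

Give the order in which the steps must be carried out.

3 → 5 → 8 → 1 → 4 → 6 → 7 → 2

3, 5 and 8 have no prerequisites; 3 has the earlier label, so 3 is first.
Now 5 and 8 have their prerequisites met. 5 has the earlier label, so 5 next.
Next only 8 has its prerequisites met → 8.
Ready: 1, 4 and 6. 1 has the earlier label → 1.
4 and 6 are both available; 4 has the earlier label → 4.
6 is the only step now ready → 6.
That leaves 7 as the only ready step → 7.
2 needed 4 and 7, now all done → 2.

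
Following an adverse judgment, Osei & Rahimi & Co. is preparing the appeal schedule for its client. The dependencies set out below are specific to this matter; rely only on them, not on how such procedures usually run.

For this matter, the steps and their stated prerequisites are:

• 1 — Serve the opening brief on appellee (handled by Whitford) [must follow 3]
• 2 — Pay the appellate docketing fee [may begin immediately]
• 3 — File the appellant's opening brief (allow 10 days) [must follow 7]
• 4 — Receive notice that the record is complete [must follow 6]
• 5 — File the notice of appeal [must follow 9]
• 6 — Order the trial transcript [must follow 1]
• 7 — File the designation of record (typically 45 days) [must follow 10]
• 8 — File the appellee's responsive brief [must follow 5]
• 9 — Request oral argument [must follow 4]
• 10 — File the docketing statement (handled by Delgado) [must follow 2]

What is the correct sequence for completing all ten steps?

Only 2 has no prerequisites, so it is first.
Next only 10 has its prerequisites met → 10.
7 is the only step now ready → 7.
3 needed 7, now all done → 3.
1 is the only step now ready → 1.
6 is the only step now ready → 6.
That leaves 4 as the only ready step → 4.
Next only 9 has its prerequisites met → 9.
Next only 5 has its prerequisites met → 5.
8 is the only step now ready → 8.

2, 10, 7, 3, 1, 6, 4, 9, 5, 8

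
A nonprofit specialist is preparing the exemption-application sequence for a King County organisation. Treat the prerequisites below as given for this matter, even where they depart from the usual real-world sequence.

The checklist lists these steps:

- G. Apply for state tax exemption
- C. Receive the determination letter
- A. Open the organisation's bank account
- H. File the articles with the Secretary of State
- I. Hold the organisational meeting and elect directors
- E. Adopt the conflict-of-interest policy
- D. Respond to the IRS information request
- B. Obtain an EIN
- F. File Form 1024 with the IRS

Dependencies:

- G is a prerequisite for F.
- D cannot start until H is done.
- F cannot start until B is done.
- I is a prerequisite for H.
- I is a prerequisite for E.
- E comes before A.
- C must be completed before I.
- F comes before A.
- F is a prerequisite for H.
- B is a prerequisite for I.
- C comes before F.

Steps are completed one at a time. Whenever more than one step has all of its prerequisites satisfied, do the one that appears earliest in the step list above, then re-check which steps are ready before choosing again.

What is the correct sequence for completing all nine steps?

Nothing is required for G, C and B. G is listed earlier → G first.
Ready: C and B. C is listed earlier → C.
B is the only step now ready → B.
Now I and F have their prerequisites met. I is listed earlier, so I next.
Ready: E and F. E is listed earlier → E.
F needed G, C and B, now all done → F.
Ready: A and H. A is listed earlier → A.
That leaves H as the only ready step → H.
That leaves D as the only ready step → D.

G, C, B, I, E, F, A, H, D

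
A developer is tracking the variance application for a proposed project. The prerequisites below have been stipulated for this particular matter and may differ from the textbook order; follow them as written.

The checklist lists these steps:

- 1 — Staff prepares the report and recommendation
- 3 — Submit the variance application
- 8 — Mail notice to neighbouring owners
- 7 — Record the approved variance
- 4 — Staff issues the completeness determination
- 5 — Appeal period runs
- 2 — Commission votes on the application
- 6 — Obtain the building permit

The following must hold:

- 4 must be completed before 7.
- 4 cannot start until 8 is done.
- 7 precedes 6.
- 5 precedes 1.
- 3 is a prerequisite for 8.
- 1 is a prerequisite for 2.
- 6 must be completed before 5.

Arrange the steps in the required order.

3, 8, 4, 7, 6, 5, 1, 2

Only 3 has no prerequisites, so it is first.
8 needed 3, now all done → 8.
That leaves 4 as the only ready step → 4.
Next only 7 has its prerequisites met → 7.
That leaves 6 as the only ready step → 6.
5 needed 6, now all done → 5.
1 is the only step now ready → 1.
That leaves 2 as the only ready step → 2.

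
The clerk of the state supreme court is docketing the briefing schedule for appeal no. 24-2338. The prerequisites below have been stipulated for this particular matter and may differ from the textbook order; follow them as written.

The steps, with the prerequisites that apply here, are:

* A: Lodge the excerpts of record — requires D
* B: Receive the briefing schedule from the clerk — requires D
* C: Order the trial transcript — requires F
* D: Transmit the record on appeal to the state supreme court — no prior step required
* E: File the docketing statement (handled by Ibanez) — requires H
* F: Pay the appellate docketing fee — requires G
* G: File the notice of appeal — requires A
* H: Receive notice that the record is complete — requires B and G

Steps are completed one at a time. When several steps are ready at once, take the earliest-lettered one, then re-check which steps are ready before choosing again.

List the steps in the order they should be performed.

D A B G F C H E

D has no prerequisites → D first.
Now A and B have their prerequisites met. A has the earlier label, so A next.
G now also ready, so the ready set is {B, G}; B has the earlier label → B.
That leaves G as the only ready step → G.
Now F and H have their prerequisites met. F has the earlier label, so F next.
Ready: C and H. C has the earlier label → C.
H is the only step now ready → H.
That leaves E as the only ready step → E.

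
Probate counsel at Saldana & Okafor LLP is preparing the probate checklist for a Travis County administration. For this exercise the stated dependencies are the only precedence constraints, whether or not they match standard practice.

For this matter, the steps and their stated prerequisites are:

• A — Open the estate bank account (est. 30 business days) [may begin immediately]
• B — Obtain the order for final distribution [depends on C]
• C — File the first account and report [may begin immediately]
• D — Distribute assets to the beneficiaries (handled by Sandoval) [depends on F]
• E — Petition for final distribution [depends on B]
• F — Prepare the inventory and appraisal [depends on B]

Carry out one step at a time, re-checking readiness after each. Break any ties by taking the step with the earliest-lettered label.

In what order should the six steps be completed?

Nothing is required for A and C. A has the earlier label → A first.
C is the only step now ready → C.
B needed C, now all done → B.
Now E and F have their prerequisites met. E has the earlier label, so E next.
That leaves F as the only ready step → F.
That leaves D as the only ready step → D.

A C B E F D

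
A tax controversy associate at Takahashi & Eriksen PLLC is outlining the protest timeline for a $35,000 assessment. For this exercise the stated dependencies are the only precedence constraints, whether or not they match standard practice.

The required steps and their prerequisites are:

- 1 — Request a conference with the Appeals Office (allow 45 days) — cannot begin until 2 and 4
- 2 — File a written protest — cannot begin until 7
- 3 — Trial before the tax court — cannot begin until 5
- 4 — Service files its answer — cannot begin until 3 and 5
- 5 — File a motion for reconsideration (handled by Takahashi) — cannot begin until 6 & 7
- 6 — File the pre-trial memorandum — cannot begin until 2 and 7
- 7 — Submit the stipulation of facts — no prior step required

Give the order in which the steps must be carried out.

7, 2, 6, 5, 3, 4, 1

7 has no prerequisites → 7 first.
That leaves 2 as the only ready step → 2.
6 needed 2 and 7, now all done → 6.
Next only 5 has its prerequisites met → 5.
That leaves 3 as the only ready step → 3.
Next only 4 has its prerequisites met → 4.
1 needed 2 and 4, now all done → 1.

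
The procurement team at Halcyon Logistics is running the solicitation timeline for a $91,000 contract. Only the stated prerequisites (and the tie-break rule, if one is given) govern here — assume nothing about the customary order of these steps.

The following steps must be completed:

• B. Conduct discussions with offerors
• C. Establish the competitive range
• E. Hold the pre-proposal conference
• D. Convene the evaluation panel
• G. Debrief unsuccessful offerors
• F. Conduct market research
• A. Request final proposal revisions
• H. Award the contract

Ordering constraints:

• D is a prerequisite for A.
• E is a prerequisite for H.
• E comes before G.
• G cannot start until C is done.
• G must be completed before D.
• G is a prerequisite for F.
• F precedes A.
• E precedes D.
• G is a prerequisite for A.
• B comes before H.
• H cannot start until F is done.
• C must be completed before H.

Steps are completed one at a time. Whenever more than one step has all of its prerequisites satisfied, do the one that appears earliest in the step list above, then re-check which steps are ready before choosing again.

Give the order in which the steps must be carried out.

B, C and E have no prerequisites; B is listed earlier, so B is first.
Ready: C and E. C is listed earlier → C.
That leaves E as the only ready step → E.
Next only G has its prerequisites met → G.
Ready: D and F. D is listed earlier → D.
F needed G, now all done → F.
Now A and H have their prerequisites met. A is listed earlier, so A next.
Next only H has its prerequisites met → H.

B C E G D F A H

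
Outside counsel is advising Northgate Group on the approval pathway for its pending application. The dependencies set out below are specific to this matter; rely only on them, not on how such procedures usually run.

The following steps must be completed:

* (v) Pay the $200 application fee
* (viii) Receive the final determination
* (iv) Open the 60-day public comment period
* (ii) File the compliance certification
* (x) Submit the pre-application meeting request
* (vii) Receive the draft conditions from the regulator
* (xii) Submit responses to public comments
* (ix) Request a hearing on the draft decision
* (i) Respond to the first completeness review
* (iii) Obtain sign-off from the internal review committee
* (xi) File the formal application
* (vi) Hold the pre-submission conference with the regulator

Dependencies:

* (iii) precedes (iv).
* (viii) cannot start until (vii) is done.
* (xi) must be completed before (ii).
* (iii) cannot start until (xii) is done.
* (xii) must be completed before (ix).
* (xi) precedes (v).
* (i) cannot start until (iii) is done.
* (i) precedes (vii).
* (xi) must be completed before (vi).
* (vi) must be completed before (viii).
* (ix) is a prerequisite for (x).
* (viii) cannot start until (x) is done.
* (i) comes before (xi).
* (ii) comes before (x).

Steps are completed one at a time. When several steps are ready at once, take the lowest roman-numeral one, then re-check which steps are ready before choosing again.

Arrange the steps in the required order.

(xii) → (iii) → (i) → (iv) → (vii) → (ix) → (xi) → (ii) → (v) → (vi) → (x) → (viii)

(xii) has no prerequisites → (xii) first.
(iii) and (ix) are both available; (iii) has the earlier label → (iii).
(i) and (iv) now also ready, so the ready set is {(i), (iv), (ix)}; (i) has the earlier label → (i).
(iv), (vii), (ix) and (xi) are all available; (iv) has the earlier label → (iv).
(vii), (ix) and (xi) are all available; (vii) has the earlier label → (vii).
(ix) and (xi) are both available; (ix) has the earlier label → (ix).
Next only (xi) has its prerequisites met → (xi).
(ii), (v) and (vi) are all available; (ii) has the earlier label → (ii).
(v), (vi) and (x) are all available; (v) has the earlier label → (v).
Ready: (vi) and (x). (vi) has the earlier label → (vi).
(x) is the only step now ready → (x).
Next only (viii) has its prerequisites met → (viii).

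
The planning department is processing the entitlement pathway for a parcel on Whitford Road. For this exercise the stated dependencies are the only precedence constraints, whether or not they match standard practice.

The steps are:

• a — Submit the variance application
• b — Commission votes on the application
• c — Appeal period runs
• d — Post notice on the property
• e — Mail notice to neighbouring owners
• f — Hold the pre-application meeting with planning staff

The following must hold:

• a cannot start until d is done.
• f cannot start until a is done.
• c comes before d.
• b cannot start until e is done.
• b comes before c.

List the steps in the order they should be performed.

e, b, c, d, a, f

e is the only step with nothing outstanding, so it goes first.
b needed e, now all done → b.
That leaves c as the only ready step → c.
That leaves d as the only ready step → d.
a needed d, now all done → a.
Next only f has its prerequisites met → f.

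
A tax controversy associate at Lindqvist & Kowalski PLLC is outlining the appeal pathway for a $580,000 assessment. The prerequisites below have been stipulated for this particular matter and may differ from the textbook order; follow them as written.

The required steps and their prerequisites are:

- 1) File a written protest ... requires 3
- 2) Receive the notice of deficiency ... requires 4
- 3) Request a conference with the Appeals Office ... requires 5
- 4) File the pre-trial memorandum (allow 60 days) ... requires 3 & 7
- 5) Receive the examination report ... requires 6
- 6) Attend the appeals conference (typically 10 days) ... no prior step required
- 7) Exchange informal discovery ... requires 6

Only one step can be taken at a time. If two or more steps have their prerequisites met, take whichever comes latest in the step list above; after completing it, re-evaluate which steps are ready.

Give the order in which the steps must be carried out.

Only 6 has no prerequisites, so it is first.
Now 7 and 5 have their prerequisites met. 7 is listed later, so 7 next.
That leaves 5 as the only ready step → 5.
3 is the only step now ready → 3.
4 and 1 are both available; 4 is listed later → 4.
2 now also ready, so the ready set is {2, 1}; 2 is listed later → 2.
1 needed 3, now all done → 1.

6, 7, 5, 3, 4, 2, 1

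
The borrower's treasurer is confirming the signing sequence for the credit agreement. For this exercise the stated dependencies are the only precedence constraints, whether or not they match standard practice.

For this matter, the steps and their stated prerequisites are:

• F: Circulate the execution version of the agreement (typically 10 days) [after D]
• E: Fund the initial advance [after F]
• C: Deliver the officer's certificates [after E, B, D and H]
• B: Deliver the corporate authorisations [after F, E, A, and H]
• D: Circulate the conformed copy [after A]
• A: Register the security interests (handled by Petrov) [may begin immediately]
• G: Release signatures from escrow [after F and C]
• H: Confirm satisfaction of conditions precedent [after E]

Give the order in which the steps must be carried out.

A D F E H B C G

A is the only step with nothing outstanding, so it goes first.
D needed A, now all done → D.
F needed D, now all done → F.
Next only E has its prerequisites met → E.
H is the only step now ready → H.
Next only B has its prerequisites met → B.
C needed E, B, D and H, now all done → C.
G is the only step now ready → G.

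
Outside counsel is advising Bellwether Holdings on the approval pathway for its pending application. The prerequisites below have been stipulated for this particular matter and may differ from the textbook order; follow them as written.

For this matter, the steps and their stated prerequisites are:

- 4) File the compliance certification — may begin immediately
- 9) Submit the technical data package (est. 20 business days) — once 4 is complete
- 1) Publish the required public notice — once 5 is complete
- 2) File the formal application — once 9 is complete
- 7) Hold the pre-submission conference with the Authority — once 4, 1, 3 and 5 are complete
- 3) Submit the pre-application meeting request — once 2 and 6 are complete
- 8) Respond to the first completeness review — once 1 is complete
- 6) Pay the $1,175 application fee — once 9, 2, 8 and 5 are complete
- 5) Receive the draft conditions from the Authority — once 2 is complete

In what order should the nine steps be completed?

4 is the only step with nothing outstanding, so it goes first.
Next only 9 has its prerequisites met → 9.
That leaves 2 as the only ready step → 2.
Next only 5 has its prerequisites met → 5.
1 needed 5, now all done → 1.
Next only 8 has its prerequisites met → 8.
6 needed 9, 2, 8 and 5, now all done → 6.
3 needed 2 and 6, now all done → 3.
Next only 7 has its prerequisites met → 7.

4 9 2 5 1 8 6 3 7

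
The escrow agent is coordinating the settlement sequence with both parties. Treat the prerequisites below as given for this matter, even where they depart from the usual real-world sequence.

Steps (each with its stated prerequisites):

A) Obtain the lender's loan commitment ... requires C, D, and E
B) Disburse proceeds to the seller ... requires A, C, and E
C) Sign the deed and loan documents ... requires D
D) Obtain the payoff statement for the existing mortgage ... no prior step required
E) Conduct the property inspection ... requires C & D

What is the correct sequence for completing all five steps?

Only D has no prerequisites, so it is first.
C is the only step now ready → C.
Next only E has its prerequisites met → E.
Next only A has its prerequisites met → A.
B needed A, C and E, now all done → B.

D → C → E → A → B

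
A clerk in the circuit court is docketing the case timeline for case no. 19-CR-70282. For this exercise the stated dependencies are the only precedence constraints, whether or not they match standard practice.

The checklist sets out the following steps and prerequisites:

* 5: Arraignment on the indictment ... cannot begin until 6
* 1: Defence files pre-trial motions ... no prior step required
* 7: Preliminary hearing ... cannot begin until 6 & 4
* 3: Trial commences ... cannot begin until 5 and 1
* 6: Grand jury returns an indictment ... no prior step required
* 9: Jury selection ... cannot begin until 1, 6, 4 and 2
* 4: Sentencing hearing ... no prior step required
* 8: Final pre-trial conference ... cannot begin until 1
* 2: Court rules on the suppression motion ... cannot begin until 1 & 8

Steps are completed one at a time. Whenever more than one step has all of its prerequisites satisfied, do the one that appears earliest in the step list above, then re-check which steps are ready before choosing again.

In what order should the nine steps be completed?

1, 6, 5, 3, 4, 7, 8, 2, 9

Nothing is required for 1, 6 and 4. 1 is listed earlier → 1 first.
6, 4 and 8 are all available; 6 is listed earlier → 6.
5 now also ready, so the ready set is {5, 4, 8}; 5 is listed earlier → 5.
3, 4 and 8 are all available; 3 is listed earlier → 3.
Ready: 4 and 8. 4 is listed earlier → 4.
7 and 8 are both available; 7 is listed earlier → 7.
8 is the only step now ready → 8.
2 needed 1 and 8, now all done → 2.
9 needed 1, 6, 4 and 2, now all done → 9.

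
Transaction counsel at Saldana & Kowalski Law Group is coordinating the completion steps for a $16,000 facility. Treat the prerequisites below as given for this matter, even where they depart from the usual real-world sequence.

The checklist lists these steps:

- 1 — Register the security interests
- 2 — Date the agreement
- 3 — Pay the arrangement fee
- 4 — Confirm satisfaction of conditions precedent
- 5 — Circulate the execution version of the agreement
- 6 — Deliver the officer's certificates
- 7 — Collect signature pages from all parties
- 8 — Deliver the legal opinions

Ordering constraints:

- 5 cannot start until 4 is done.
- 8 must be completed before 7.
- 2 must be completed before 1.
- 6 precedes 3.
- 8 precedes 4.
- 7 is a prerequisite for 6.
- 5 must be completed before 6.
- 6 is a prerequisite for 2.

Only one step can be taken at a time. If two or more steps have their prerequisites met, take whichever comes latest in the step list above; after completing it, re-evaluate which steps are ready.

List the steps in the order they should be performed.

8, 7, 4, 5, 6, 3, 2, 1

Only 8 has no prerequisites, so it is first.
Now 7 and 4 have their prerequisites met. 7 is listed later, so 7 next.
That leaves 4 as the only ready step → 4.
5 is the only step now ready → 5.
6 needed 7 and 5, now all done → 6.
3 and 2 are both available; 3 is listed later → 3.
That leaves 2 as the only ready step → 2.
1 needed 2, now all done → 1.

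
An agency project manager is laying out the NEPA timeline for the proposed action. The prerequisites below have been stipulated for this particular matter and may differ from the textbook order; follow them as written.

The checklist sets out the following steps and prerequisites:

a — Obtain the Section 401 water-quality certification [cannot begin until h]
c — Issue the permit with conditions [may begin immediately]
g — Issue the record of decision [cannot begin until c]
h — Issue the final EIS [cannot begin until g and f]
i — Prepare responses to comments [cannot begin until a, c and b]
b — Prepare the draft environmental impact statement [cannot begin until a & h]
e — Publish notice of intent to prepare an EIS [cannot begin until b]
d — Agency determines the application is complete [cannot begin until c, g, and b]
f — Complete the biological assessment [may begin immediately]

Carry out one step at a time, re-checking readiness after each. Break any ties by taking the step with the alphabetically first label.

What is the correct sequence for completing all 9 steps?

c → f → g → h → a → b → d → e → i

c and f have no prerequisites; c has the earlier label, so c is first.
g now also ready, so the ready set is {f, g}; f has the earlier label → f.
Next only g has its prerequisites met → g.
Next only h has its prerequisites met → h.
a needed h, now all done → a.
That leaves b as the only ready step → b.
Now d, e and i have their prerequisites met. d has the earlier label, so d next.
Ready: e and i. e has the earlier label → e.
i needed a, b and c, now all done → i.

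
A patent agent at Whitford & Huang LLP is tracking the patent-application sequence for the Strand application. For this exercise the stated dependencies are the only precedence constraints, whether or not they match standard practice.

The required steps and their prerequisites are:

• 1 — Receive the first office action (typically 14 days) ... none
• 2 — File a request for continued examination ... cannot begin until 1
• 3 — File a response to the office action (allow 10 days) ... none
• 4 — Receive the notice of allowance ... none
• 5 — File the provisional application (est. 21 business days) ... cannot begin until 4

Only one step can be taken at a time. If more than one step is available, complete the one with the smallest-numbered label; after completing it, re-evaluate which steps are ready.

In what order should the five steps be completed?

1 → 2 → 3 → 4 → 5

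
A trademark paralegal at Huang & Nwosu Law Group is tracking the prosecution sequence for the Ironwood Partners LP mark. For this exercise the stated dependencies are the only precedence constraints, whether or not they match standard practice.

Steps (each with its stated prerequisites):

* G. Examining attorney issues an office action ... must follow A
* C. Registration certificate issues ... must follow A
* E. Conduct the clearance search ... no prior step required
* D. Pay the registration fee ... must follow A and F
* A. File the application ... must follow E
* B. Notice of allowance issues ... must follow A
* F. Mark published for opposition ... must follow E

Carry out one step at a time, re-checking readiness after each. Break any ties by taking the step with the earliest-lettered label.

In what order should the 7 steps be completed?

E → A → B → C → F → D → G

E is the only step with nothing outstanding, so it goes first.
Now A and F have their prerequisites met. A has the earlier label, so A next.
Ready: B, C, F and G. B has the earlier label → B.
Ready: C, F and G. C has the earlier label → C.
Now F and G have their prerequisites met. F has the earlier label, so F next.
D now also ready, so the ready set is {D, G}; D has the earlier label → D.
Next only G has its prerequisites met → G.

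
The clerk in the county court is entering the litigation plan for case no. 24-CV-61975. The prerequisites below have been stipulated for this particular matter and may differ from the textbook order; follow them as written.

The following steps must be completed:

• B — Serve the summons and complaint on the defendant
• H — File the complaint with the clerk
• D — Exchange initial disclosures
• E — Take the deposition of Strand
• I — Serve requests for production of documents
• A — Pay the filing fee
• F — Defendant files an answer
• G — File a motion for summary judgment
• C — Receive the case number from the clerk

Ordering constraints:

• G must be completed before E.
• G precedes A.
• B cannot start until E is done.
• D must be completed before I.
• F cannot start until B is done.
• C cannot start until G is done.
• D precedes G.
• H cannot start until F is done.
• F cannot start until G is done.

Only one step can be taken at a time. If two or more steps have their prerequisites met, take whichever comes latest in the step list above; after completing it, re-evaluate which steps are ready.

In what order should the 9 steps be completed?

D is the only step with nothing outstanding, so it goes first.
G and I are both available; G is listed later → G.
Ready: C, A, I and E. C is listed later → C.
Ready: A, I and E. A is listed later → A.
Now I and E have their prerequisites met. I is listed later, so I next.
E needed G, now all done → E.
B is the only step now ready → B.
That leaves F as the only ready step → F.
H needed F, now all done → H.

D, G, C, A, I, E, B, F, H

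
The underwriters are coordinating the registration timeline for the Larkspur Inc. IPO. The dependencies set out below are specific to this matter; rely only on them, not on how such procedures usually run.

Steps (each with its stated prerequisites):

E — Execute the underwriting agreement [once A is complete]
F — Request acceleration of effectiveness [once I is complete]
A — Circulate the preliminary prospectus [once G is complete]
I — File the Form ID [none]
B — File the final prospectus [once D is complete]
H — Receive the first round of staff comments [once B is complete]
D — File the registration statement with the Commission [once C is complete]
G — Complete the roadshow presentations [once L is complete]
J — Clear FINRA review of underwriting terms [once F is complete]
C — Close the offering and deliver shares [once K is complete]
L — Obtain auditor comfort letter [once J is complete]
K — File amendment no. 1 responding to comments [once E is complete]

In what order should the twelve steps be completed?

Only I has no prerequisites, so it is first.
F is the only step now ready → F.
J needed F, now all done → J.
L is the only step now ready → L.
Next only G has its prerequisites met → G.
Next only A has its prerequisites met → A.
That leaves E as the only ready step → E.
K is the only step now ready → K.
C needed K, now all done → C.
D is the only step now ready → D.
Next only B has its prerequisites met → B.
Next only H has its prerequisites met → H.

I, F, J, L, G, A, E, K, C, D, B, H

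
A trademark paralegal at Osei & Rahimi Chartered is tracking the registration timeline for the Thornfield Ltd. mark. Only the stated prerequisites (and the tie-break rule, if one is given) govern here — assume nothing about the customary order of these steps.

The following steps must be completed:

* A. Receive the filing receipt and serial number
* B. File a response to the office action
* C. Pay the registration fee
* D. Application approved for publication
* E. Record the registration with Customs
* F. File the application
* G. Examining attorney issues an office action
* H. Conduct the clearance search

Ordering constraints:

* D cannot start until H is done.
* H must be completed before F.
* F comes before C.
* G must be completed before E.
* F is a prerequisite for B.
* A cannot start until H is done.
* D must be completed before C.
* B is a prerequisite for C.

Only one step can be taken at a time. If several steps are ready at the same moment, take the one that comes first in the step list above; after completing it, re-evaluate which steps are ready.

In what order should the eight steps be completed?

G E H A D F B C

Nothing is required for G and H. G is listed earlier → G first.
Now E and H have their prerequisites met. E is listed earlier, so E next.
That leaves H as the only ready step → H.
A, D and F are all available; A is listed earlier → A.
Now D and F have their prerequisites met. D is listed earlier, so D next.
Next only F has its prerequisites met → F.
That leaves B as the only ready step → B.
Next only C has its prerequisites met → C.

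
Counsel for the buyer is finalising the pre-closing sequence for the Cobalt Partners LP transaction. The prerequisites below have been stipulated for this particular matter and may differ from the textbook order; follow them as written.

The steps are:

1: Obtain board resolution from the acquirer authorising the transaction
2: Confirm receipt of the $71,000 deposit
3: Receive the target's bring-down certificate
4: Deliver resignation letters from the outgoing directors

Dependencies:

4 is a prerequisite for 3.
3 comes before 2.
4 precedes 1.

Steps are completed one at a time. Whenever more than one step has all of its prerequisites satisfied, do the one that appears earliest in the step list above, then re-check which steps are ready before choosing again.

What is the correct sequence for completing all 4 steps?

4, 1, 3, 2

4 has no prerequisites → 4 first.
1 and 3 are both available; 1 is listed earlier → 1.
3 is the only step now ready → 3.
2 is the only step now ready → 2.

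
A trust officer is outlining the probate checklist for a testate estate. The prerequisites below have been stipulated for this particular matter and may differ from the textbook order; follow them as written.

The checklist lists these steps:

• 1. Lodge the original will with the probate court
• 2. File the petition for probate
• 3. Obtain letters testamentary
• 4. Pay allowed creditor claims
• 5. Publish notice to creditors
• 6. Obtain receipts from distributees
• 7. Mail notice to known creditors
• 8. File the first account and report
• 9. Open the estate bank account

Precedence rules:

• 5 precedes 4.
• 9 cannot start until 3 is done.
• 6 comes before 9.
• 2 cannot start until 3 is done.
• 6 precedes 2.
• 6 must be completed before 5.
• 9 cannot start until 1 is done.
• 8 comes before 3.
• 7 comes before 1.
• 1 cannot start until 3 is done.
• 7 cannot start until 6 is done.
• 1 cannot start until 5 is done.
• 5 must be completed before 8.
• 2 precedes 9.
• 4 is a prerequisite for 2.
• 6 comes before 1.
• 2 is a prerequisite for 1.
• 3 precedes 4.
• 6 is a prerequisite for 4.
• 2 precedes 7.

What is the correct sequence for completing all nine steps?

6 → 5 → 8 → 3 → 4 → 2 → 7 → 1 → 9

6 has no prerequisites → 6 first.
5 needed 6, now all done → 5.
8 needed 5, now all done → 8.
3 is the only step now ready → 3.
Next only 4 has its prerequisites met → 4.
2 needed 3, 4 and 6, now all done → 2.
7 is the only step now ready → 7.
1 needed 2, 3, 5, 6 and 7, now all done → 1.
Next only 9 has its prerequisites met → 9.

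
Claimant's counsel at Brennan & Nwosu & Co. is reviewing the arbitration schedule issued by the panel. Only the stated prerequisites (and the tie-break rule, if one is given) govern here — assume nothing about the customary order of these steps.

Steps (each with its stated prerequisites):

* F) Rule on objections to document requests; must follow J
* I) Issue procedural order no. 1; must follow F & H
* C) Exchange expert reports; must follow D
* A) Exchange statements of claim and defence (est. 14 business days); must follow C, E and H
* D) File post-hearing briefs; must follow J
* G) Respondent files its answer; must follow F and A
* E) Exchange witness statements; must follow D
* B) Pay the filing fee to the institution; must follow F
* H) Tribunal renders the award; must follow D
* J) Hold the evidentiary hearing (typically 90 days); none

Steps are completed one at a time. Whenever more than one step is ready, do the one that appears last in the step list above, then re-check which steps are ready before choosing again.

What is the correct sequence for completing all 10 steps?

J, D, H, E, C, A, F, B, G, I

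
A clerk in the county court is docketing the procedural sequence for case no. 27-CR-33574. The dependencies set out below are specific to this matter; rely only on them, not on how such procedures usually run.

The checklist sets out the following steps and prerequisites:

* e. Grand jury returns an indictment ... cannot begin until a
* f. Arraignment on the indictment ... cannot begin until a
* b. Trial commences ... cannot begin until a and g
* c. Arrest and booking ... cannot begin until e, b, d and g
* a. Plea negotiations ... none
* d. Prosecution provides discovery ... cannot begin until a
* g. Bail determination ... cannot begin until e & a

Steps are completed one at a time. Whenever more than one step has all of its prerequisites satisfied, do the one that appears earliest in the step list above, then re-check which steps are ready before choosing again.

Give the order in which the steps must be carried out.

a, e, f, d, g, b, c

a is the only step with nothing outstanding, so it goes first.
e, f and d are all available; e is listed earlier → e.
g now also ready, so the ready set is {f, d, g}; f is listed earlier → f.
d and g are both available; d is listed earlier → d.
g is the only step now ready → g.
That leaves b as the only ready step → b.
c needed e, b, d and g, now all done → c.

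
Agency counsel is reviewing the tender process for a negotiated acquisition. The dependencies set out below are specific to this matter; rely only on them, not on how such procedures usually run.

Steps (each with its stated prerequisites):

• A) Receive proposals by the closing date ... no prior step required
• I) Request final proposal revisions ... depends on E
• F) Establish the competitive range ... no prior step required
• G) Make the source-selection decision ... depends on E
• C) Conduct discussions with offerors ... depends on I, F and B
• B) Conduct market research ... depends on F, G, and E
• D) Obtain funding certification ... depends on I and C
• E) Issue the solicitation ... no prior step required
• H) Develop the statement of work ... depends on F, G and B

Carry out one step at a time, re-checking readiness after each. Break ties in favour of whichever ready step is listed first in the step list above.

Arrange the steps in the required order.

A F E I G B C D H

A, F and E have no prerequisites; A is listed earlier, so A is first.
Now F and E have their prerequisites met. F is listed earlier, so F next.
That leaves E as the only ready step → E.
Ready: I and G. I is listed earlier → I.
Next only G has its prerequisites met → G.
B is the only step now ready → B.
Now C and H have their prerequisites met. C is listed earlier, so C next.
Now D and H have their prerequisites met. D is listed earlier, so D next.
H needed F, G and B, now all done → H.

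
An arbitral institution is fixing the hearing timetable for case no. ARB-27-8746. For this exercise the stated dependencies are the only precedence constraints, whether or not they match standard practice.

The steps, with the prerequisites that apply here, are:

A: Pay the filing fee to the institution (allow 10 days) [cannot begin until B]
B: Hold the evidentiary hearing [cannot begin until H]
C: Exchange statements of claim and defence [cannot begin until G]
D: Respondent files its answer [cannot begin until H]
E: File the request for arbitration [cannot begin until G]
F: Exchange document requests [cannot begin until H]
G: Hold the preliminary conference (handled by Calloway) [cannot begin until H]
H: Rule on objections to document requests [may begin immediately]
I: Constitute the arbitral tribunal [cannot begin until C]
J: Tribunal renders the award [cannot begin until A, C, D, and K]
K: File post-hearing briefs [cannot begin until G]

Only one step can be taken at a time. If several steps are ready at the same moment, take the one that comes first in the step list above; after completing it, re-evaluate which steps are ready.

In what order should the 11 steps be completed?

H is the only step with nothing outstanding, so it goes first.
Ready: B, D, F and G. B is listed earlier → B.
A, D, F and G are all available; A is listed earlier → A.
D, F and G are all available; D is listed earlier → D.
Ready: F and G. F is listed earlier → F.
G needed H, now all done → G.
Now C, E and K have their prerequisites met. C is listed earlier, so C next.
Ready: E, I and K. E is listed earlier → E.
I and K are both available; I is listed earlier → I.
Next only K has its prerequisites met → K.
That leaves J as the only ready step → J.

H, B, A, D, F, G, C, E, I, K, J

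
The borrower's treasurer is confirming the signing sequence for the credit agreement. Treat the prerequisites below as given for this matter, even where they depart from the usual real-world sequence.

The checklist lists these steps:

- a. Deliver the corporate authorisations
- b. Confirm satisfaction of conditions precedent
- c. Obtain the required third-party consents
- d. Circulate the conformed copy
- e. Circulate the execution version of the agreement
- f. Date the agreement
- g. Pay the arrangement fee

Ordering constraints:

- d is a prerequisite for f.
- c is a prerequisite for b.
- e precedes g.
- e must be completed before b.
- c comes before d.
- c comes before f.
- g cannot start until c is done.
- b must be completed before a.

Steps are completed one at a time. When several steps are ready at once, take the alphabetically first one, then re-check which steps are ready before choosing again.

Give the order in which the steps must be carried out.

Nothing is required for c and e. c has the earlier label → c first.
d now also ready, so the ready set is {d, e}; d has the earlier label → d.
Ready: e and f. e has the earlier label → e.
Now b, f and g have their prerequisites met. b has the earlier label, so b next.
Ready: a, f and g. a has the earlier label → a.
f and g are both available; f has the earlier label → f.
Next only g has its prerequisites met → g.

c, d, e, b, a, f, g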